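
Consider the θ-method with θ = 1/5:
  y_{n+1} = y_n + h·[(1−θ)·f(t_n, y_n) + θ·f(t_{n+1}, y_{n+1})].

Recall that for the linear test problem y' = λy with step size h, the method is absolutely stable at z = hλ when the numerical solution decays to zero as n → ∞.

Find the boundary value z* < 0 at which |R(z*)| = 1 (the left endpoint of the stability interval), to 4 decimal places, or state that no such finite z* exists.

z* = -3.3333.

With y'=λy (z=hλ):
  y_{n+1} = y_n + z·[4/5·y_n + 1/5·y_{n+1}] ⇒ (1 − 1/5z)y_{n+1} = (1 + 4/5z)y_n
  R(z) = (1 + 4/5z)/(1 − 1/5z).

Need |R(x)|<1, x<0.
x=-0.66: |R|=0.4170
R=−1: 1+4/5x = −1+1/5x ⇒ -3/5x=2 ⇒ x=2/(-3/5)=-3.3333
Confirm numerically:
  x=-2.531: |R|=0.68039 <1
  x=-2.071: |R|=0.46443 <1
  x=-1.547: |R|=0.18146 <1
  x=-1.442: |R|=0.11922 <1
  x=-3.818: |R|=1.16489 >1
  x=-3.763: |R|=1.14710 >1
  x=-3.706: |R|=1.12842 >1
Stable set (-3.3333, 0).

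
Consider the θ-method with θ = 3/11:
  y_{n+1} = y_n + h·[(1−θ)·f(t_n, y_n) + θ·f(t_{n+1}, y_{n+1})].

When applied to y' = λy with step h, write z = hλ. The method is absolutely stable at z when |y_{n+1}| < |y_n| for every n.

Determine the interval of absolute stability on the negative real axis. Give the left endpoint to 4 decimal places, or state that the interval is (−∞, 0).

With y'=λy (z=hλ):
  y_{n+1} = y_n + z·[8/11·y_n + 3/11·y_{n+1}] ⇒ (1 − 3/11z)y_{n+1} = (1 + 8/11z)y_n
  ⇒ R(z) = (1 + 8/11z)/(1 − 3/11z).

Need |R(x)|<1, x<0.
x=-0.41: |R|=0.6312
R=−1: 1+8/11x = −1+3/11x ⇒ -5/11x=2 ⇒ x=2/(-5/11)=-4.4000
Confirm numerically:
  x=-3.657: |R|=0.83091 <1
  x=-3.516: |R|=0.79488 <1
  x=-2.579: |R|=0.51406 <1
  x=-4.807: |R|=1.08005 >1
  x=-4.736: |R|=1.06665 >1
So |R|<1 on (-4.4000, 0).

z∈(-4.4000,0).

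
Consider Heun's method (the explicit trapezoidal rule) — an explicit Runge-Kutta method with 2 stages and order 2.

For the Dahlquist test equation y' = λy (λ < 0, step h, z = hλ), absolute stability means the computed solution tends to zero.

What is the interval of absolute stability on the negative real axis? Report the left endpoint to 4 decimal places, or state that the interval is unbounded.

(-2.0000, 0).

Test eqn y'=λy, z=hλ:
  order 2, 2-stage ⇒ R(z)=1+z+z^2/2
  (e.g. R(-1.4)=0.58000, |R|=0.58000)

Need |R(x)|<1, x<0.
x=-1.4: |R|=0.5800
|R(-2.34)|=1.3978 |R(-1.67)|=0.7244 |R(-1.2)|=0.5200
Bisect:
  x_lo=-2.3370 |R|=1.3938  x_hi=-0.0769 |R|=0.9261
  mid=-1.20694 |R|=0.52141 →hi
  mid=-1.77199 |R|=0.79798 →hi
  mid=-2.05451 |R|=1.05599 →lo
  mid=-1.91325 |R|=0.91701 →hi
  mid=-1.98388 |R|=0.98401 →hi
  mid=-2.01919 |R|=1.01938 →lo
  mid=-2.00154 |R|=1.00154 →lo
  mid=-1.99271 |R|=0.99273 →hi
  mid=-1.99712 |R|=0.99713 →hi
  ...
  [-2.00002,-1.99988] ⇒ x*=-2.0000
Interval (-2.0000, 0).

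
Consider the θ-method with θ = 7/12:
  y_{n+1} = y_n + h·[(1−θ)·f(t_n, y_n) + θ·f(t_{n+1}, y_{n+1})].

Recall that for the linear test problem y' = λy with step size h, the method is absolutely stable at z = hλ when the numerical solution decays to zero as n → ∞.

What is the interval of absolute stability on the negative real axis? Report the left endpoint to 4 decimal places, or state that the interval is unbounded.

Set f=λy, z=hλ:
  y_{n+1} = y_n + z·[5/12·y_n + 7/12·y_{n+1}] ⇒ (1 − 7/12z)y_{n+1} = (1 + 5/12z)y_n
  Hence R(z) = (1 + 5/12z)/(1 − 7/12z).

Boundary: |R(x)|=1, x<0.
x=-1.51: |R|=0.1972
x=-2: |R|=0.0769
x=-10: |R|=0.4634
x=-100: |R|=0.6854
θ=7/12≥1/2 ⇒ |1+5/12x|<|1−7/12x| ∀x<0 ⇒ interval (−∞,0).

unbounded; (−∞, 0).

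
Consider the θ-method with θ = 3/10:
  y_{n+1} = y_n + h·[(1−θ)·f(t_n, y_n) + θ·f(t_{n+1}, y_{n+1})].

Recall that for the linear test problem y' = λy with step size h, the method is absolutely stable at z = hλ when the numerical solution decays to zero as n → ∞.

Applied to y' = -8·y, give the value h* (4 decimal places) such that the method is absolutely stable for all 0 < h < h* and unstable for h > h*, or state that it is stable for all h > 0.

Test eqn y'=λy, z=hλ:
  y_{n+1} = y_n + z·[7/10·y_n + 3/10·y_{n+1}] ⇒ (1 − 3/10z)y_{n+1} = (1 + 7/10z)y_n
  R(z) = (1 + 7/10z)/(1 − 3/10z).

Solve |R(x)|<1 on ℝ⁻.
x=-1.28: |R|=0.0751
R=−1: 1+7/10x = −1+3/10x ⇒ -2/5x=2 ⇒ x=2/(-2/5)=-5.0000
Confirm numerically:
  x=-4.775: |R|=0.96300 <1
  x=-4.176: |R|=0.85369 <1
  x=-3.367: |R|=0.67504 <1
  x=-2.150: |R|=0.30699 <1
  x=-5.249: |R|=1.03868 >1
  x=-5.051: |R|=1.00811 >1
So |R|<1 on (-5.0000, 0).

(-5.0000,0); λ=-8 ⇒ h* = (5)/8 = 0.6250.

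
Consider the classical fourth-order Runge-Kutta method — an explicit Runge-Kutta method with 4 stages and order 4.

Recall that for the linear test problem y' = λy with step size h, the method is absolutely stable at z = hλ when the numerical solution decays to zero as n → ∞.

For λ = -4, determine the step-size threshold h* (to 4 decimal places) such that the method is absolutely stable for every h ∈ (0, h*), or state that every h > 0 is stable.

On y'=λy, z=hλ:
  order 4, 4-stage ⇒ R(z)=1+z+z^2/2+z^3/6+z^4/24
  (e.g. R(-1.47)=0.27559, |R|=0.27559)

Need |R(x)|<1, x<0.
x=-1.47: |R|=0.2756
|R(-2.68)|=0.8525 |R(-2.45)|=0.6015 |R(-1.34)|=0.2911
Bisect:
  x_lo=-3.2559 |R|=1.9744  x_hi=-0.1186 |R|=0.8882
  mid=-1.68723 |R|=0.27329 →hi
  mid=-2.47156 |R|=0.62124 →hi
  mid=-2.86373 |R|=1.12484 →lo
  mid=-2.66765 |R|=0.83664 →hi
  mid=-2.76569 |R|=0.97084 →hi
  mid=-2.81471 |R|=1.04526 →lo
  mid=-2.79020 |R|=1.00742 →lo
  mid=-2.77794 |R|=0.98898 →hi
  mid=-2.78407 |R|=0.99816 →hi
  ...
  [-2.78541,-2.78522] ⇒ x*=-2.7853
Interval (-2.7853, 0).

(-2.7853,0); λ=-4 ⇒ h* = 0.6963.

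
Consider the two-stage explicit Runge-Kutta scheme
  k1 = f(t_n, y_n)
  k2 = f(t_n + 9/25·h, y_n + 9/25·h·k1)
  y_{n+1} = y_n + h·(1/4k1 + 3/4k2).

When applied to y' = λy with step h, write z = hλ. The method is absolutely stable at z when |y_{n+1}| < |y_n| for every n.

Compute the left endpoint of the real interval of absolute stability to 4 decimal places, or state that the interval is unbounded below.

Set f=λy, z=hλ:
  k1=λy_n ⇒ h·k1=z·y_n;  k2=λ(1+9/25z)y_n ⇒ h·k2=z(1+9/25z)y_n
  y_{n+1}/y_n = 1 + 1/4z + 3/4z(1+9/25z) = 1 + z + 27/100z²
  so R(z) = 1 + z + 27/100z².

Find x<0 with |R(x)|<1.
x=-1.79: |R|=0.0751
R=1: x+27/100x²=0 ⇒ x=−100/27=-3.7037; min R=1−1/(4·27/100)=0.0741>−1
Confirm numerically:
  x=-3.630: |R|=0.92776 <1
  x=-3.466: |R|=0.77755 <1
  x=-3.207: |R|=0.56991 <1
  x=-1.729: |R|=0.07815 <1
  x=-3.905: |R|=1.21224 >1
  x=-3.844: |R|=1.14561 >1
  x=-3.760: |R|=1.05715 >1
Stable set (-3.7037, 0).

left endpoint -3.7037.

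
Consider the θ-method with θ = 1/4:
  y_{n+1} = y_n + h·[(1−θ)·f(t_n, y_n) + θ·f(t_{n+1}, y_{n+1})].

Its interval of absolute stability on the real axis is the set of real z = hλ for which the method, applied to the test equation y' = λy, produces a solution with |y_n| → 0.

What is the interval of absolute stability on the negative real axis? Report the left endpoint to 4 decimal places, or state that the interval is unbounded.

z∈(-4.0000,0).

On y'=λy, z=hλ:
  y_{n+1} = y_n + z·[3/4·y_n + 1/4·y_{n+1}] ⇒ (1 − 1/4z)y_{n+1} = (1 + 3/4z)y_n
  so R(z) = (1 + 3/4z)/(1 − 1/4z).

Find x<0 with |R(x)|<1.
x=-1.02: |R|=0.1873
R=−1: 1+3/4x = −1+1/4x ⇒ -1/2x=2 ⇒ x=2/(-1/2)=-4.0000
Confirm numerically:
  x=-2.702: |R|=0.61265 <1
  x=-2.186: |R|=0.41351 <1
  x=-1.802: |R|=0.24233 <1
  x=-1.791: |R|=0.23709 <1
  x=-4.526: |R|=1.12339 >1
  x=-4.260: |R|=1.06295 >1
Stable set (-4.0000, 0).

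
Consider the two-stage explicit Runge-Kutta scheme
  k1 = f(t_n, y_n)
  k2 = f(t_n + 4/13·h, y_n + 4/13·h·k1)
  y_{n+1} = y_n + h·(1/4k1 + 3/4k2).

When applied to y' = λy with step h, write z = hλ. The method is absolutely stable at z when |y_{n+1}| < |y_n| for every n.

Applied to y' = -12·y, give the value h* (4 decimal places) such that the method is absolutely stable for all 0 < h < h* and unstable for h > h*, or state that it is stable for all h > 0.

With y'=λy (z=hλ):
  k1=λy_n ⇒ h·k1=z·y_n;  k2=λ(1+4/13z)y_n ⇒ h·k2=z(1+4/13z)y_n
  y_{n+1}/y_n = 1 + 1/4z + 3/4z(1+4/13z) = 1 + z + 3/13z²
  R(z) = 1 + z + 3/13z².

Solve |R(x)|<1 on ℝ⁻.
x=-1.7: |R|=0.0331
R=1: x+3/13x²=0 ⇒ x=−13/3=-4.3333; min R=1−1/(4·3/13)=-0.0833>−1
Confirm numerically:
  x=-3.553: |R|=0.36019 <1
  x=-2.587: |R|=0.04256 <1
  x=-2.365: |R|=0.07426 <1
  x=-4.904: |R|=1.64582 >1
  x=-4.676: |R|=1.36976 >1
Stable set (-4.3333, 0).

(-4.3333,0); λ=-12 ⇒ h* = (13/3)/12 = 0.3611.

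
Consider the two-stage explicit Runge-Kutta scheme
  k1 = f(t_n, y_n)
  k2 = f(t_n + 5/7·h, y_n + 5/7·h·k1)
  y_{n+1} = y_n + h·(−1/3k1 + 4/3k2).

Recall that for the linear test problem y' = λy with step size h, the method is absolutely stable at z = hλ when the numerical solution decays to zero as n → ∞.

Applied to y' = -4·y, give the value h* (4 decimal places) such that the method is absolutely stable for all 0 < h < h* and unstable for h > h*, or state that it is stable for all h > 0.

(-1.0500,0); λ=-4 ⇒ h* = (21/20)/4 = 0.2625.

Test eqn y'=λy, z=hλ:
  k1=λy_n ⇒ h·k1=z·y_n;  k2=λ(1+5/7z)y_n ⇒ h·k2=z(1+5/7z)y_n
  y_{n+1}/y_n = 1 − 1/3z + 4/3z(1+5/7z) = 1 + z + 20/21z²
  so R(z) = 1 + z + 20/21z².

Boundary: |R(x)|=1, x<0.
x=-1.69: |R|=2.0301
R=1: x+20/21x²=0 ⇒ x=−21/20=-1.0500; min R=1−1/(4·20/21)=0.7375>−1
Confirm numerically:
  x=-0.895: |R|=0.86788 <1
  x=-0.884: |R|=0.86024 <1
  x=-0.794: |R|=0.80642 <1
  x=-1.618: |R|=1.87526 >1
  x=-1.321: |R|=1.34094 >1
  x=-1.209: |R|=1.18308 >1
So |R|<1 on (-1.0500, 0).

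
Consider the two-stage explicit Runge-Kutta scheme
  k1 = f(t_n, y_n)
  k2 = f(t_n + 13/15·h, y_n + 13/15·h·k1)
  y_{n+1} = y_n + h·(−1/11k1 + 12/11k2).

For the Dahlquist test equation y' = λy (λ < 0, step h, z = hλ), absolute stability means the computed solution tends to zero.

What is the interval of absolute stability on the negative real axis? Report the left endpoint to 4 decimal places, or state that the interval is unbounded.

Set f=λy, z=hλ:
  k1=λy_n ⇒ h·k1=z·y_n;  k2=λ(1+13/15z)y_n ⇒ h·k2=z(1+13/15z)y_n
  y_{n+1}/y_n = 1 − 1/11z + 12/11z(1+13/15z) = 1 + z + 52/55z²
  so R(z) = 1 + z + 52/55z².

Find x<0 with |R(x)|<1.
x=-1.76: |R|=2.1686
R=1: x+52/55x²=0 ⇒ x=−55/52=-1.0577; min R=1−1/(4·52/55)=0.7356>−1
Confirm numerically:
  x=-0.752: |R|=0.78266 <1
  x=-0.638: |R|=0.74684 <1
  x=-0.583: |R|=0.73835 <1
  x=-1.264: |R|=1.24655 >1
  x=-1.219: |R|=1.18591 >1
Stable set (-1.0577, 0).

z∈(-1.0577,0).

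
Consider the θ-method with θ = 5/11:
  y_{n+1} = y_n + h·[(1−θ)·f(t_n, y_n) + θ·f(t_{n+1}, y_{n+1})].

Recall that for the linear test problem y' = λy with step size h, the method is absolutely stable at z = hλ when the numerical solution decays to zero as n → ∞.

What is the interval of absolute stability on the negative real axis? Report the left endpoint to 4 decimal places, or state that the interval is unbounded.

(-22.0000, 0).

With y'=λy (z=hλ):
  y_{n+1} = y_n + z·[6/11·y_n + 5/11·y_{n+1}] ⇒ (1 − 5/11z)y_{n+1} = (1 + 6/11z)y_n
  Hence R(z) = (1 + 6/11z)/(1 − 5/11z).

Find x<0 with |R(x)|<1.
x=-0.54: |R|=0.5664
R=−1: 1+6/11x = −1+5/11x ⇒ -1/11x=2 ⇒ x=2/(-1/11)=-22.0000
Confirm numerically:
  x=-19.344: |R|=0.97534 <1
  x=-15.142: |R|=0.92091 <1
  x=-11.887: |R|=0.85642 <1
  x=-22.444: |R|=1.00360 >1
  x=-22.193: |R|=1.00158 >1
  x=-22.040: |R|=1.00033 >1
Stable set (-22.0000, 0).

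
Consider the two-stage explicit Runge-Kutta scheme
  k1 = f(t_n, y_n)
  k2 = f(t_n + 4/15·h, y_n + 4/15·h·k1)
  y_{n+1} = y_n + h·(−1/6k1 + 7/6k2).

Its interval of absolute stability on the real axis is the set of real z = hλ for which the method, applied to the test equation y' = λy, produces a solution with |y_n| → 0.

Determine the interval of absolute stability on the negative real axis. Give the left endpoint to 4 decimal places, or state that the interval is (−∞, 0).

With y'=λy (z=hλ):
  k1=λy_n ⇒ h·k1=z·y_n;  k2=λ(1+4/15z)y_n ⇒ h·k2=z(1+4/15z)y_n
  y_{n+1}/y_n = 1 − 1/6z + 7/6z(1+4/15z) = 1 + z + 14/45z²
  so R(z) = 1 + z + 14/45z².

Find x<0 with |R(x)|<1.
x=-0.53: |R|=0.5574
R=1: x+14/45x²=0 ⇒ x=−45/14=-3.2143; min R=1−1/(4·14/45)=0.1964>−1
Confirm numerically:
  x=-2.568: |R|=0.48366 <1
  x=-1.710: |R|=0.19972 <1
  x=-1.611: |R|=0.19643 <1
  x=-3.589: |R|=1.41840 >1
  x=-3.281: |R|=1.06810 >1
So |R|<1 on (-3.2143, 0).

(-3.2143, 0).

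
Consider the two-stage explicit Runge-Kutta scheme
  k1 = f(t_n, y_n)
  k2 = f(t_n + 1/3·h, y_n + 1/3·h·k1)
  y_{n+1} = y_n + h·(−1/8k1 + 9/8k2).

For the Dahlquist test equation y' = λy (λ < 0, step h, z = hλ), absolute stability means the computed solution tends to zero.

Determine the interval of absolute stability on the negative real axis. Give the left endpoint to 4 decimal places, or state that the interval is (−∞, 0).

Set f=λy, z=hλ:
  k1=λy_n ⇒ h·k1=z·y_n;  k2=λ(1+1/3z)y_n ⇒ h·k2=z(1+1/3z)y_n
  y_{n+1}/y_n = 1 − 1/8z + 9/8z(1+1/3z) = 1 + z + 3/8z²
  R(z) = 1 + z + 3/8z².

Find x<0 with |R(x)|<1.
x=-0.87: |R|=0.4138
R=1: x+3/8x²=0 ⇒ x=−8/3=-2.6667; min R=1−1/(4·3/8)=0.3333>−1
Confirm numerically:
  x=-2.506: |R|=0.84901 <1
  x=-1.700: |R|=0.38375 <1
  x=-1.367: |R|=0.33376 <1
  x=-3.049: |R|=1.43715 >1
  x=-2.866: |R|=1.21423 >1
Stable set (-2.6667, 0).

(-2.6667, 0).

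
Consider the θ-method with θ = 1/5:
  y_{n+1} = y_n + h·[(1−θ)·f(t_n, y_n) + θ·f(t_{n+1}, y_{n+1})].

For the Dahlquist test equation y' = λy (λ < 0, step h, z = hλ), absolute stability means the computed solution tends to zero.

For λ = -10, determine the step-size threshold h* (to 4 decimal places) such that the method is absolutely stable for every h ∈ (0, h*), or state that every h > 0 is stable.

On y'=λy, z=hλ:
  y_{n+1} = y_n + z·[4/5·y_n + 1/5·y_{n+1}] ⇒ (1 − 1/5z)y_{n+1} = (1 + 4/5z)y_n
  Hence R(z) = (1 + 4/5z)/(1 − 1/5z).

Boundary: |R(x)|=1, x<0.
x=-0.58: |R|=0.4803
R=−1: 1+4/5x = −1+1/5x ⇒ -3/5x=2 ⇒ x=2/(-3/5)=-3.3333
Confirm numerically:
  x=-2.652: |R|=0.73288 <1
  x=-2.281: |R|=0.56641 <1
  x=-2.193: |R|=0.52440 <1
  x=-3.841: |R|=1.17227 >1
  x=-3.419: |R|=1.03053 >1
So |R|<1 on (-3.3333, 0).

(-3.3333,0); λ=-10 ⇒ h* = (10/3)/10 = 0.3333.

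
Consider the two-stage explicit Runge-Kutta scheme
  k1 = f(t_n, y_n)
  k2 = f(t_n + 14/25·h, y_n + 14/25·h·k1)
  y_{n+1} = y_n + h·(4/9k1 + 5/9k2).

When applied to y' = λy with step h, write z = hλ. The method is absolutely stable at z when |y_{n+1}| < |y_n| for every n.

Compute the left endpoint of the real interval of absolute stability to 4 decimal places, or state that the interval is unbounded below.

left endpoint -3.2143.

With y'=λy (z=hλ):
  k1=λy_n ⇒ h·k1=z·y_n;  k2=λ(1+14/25z)y_n ⇒ h·k2=z(1+14/25z)y_n
  y_{n+1}/y_n = 1 + 4/9z + 5/9z(1+14/25z) = 1 + z + 14/45z²
  R(z) = 1 + z + 14/45z².

Solve |R(x)|<1 on ℝ⁻.
x=-0.8: |R|=0.3991
R=1: x+14/45x²=0 ⇒ x=−45/14=-3.2143; min R=1−1/(4·14/45)=0.1964>−1
Confirm numerically:
  x=-2.788: |R|=0.63025 <1
  x=-2.446: |R|=0.41535 <1
  x=-1.885: |R|=0.22045 <1
  x=-1.412: |R|=0.20828 <1
  x=-3.681: |R|=1.53448 >1
  x=-3.608: |R|=1.44194 >1
  x=-3.378: |R|=1.17205 >1
Stable set (-3.2143, 0).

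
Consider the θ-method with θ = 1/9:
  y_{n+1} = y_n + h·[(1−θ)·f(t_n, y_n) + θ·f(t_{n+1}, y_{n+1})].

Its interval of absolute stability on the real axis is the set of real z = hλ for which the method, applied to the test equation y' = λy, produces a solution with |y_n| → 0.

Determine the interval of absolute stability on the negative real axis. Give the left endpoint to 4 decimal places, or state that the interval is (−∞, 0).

z∈(-2.5714,0).

With y'=λy (z=hλ):
  y_{n+1} = y_n + z·[8/9·y_n + 1/9·y_{n+1}] ⇒ (1 − 1/9z)y_{n+1} = (1 + 8/9z)y_n
  ⇒ R(z) = (1 + 8/9z)/(1 − 1/9z).

Boundary: |R(x)|=1, x<0.
x=-0.58: |R|=0.4551
R=−1: 1+8/9x = −1+1/9x ⇒ -7/9x=2 ⇒ x=2/(-7/9)=-2.5714
Confirm numerically:
  x=-2.444: |R|=0.92206 <1
  x=-2.269: |R|=0.81214 <1
  x=-1.149: |R|=0.01892 <1
  x=-3.001: |R|=1.25056 >1
  x=-2.702: |R|=1.07811 >1
  x=-2.627: |R|=1.03346 >1
So |R|<1 on (-2.5714, 0).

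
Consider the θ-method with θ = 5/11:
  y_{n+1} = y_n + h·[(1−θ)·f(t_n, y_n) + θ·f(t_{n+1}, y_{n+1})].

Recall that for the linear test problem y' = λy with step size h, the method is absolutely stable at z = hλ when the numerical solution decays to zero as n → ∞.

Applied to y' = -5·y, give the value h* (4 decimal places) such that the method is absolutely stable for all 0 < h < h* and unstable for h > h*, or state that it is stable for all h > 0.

Test eqn y'=λy, z=hλ:
  y_{n+1} = y_n + z·[6/11·y_n + 5/11·y_{n+1}] ⇒ (1 − 5/11z)y_{n+1} = (1 + 6/11z)y_n
  R(z) = (1 + 6/11z)/(1 − 5/11z).

Find x<0 with |R(x)|<1.
x=-1.33: |R|=0.1711
R=−1: 1+6/11x = −1+5/11x ⇒ -1/11x=2 ⇒ x=2/(-1/11)=-22.0000
Confirm numerically:
  x=-20.251: |R|=0.98442 <1
  x=-15.145: |R|=0.92096 <1
  x=-14.614: |R|=0.91214 <1
  x=-13.141: |R|=0.88451 <1
  x=-22.338: |R|=1.00275 >1
  x=-22.054: |R|=1.00045 >1
Interval (-22.0000, 0).

(-22.0000,0); λ=-5 ⇒ h* = (22)/5 = 4.4000.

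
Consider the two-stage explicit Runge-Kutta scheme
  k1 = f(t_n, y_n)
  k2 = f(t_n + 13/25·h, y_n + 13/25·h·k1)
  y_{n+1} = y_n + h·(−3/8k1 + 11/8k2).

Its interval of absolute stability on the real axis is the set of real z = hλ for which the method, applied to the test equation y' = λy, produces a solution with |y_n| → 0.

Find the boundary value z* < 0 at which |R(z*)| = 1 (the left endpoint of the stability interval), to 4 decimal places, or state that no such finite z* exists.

Set f=λy, z=hλ:
  k1=λy_n ⇒ h·k1=z·y_n;  k2=λ(1+13/25z)y_n ⇒ h·k2=z(1+13/25z)y_n
  y_{n+1}/y_n = 1 − 3/8z + 11/8z(1+13/25z) = 1 + z + 143/200z²
  ⇒ R(z) = 1 + z + 143/200z².

Boundary: |R(x)|=1, x<0.
x=-1.14: |R|=0.7892
R=1: x+143/200x²=0 ⇒ x=−200/143=-1.3986; min R=1−1/(4·143/200)=0.6503>−1
Confirm numerically:
  x=-1.350: |R|=0.95309 <1
  x=-1.225: |R|=0.84795 <1
  x=-0.943: |R|=0.69281 <1
  x=-0.753: |R|=0.65241 <1
  x=-1.825: |R|=1.55640 >1
  x=-1.564: |R|=1.18496 >1
  x=-1.498: |R|=1.10646 >1
Stable set (-1.3986, 0).

z* = -1.3986.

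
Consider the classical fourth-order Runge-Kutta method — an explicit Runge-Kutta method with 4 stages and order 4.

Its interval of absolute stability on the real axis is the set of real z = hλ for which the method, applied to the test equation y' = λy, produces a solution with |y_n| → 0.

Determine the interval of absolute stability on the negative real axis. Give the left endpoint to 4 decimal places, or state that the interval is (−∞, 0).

(-2.7853, 0).

Set f=λy, z=hλ:
  order 4, 4-stage ⇒ R(z)=1+z+z^2/2+z^3/6+z^4/24
  (e.g. R(-1.32)=0.29437, |R|=0.29437)

Need |R(x)|<1, x<0.
x=-1.32: |R|=0.2944
|R(-3.01)|=1.3951 |R(-2.81)|=1.0379 |R(-1.92)|=0.3098
Bisect:
  x_lo=-3.6256 |R|=3.2034  x_hi=-0.3118 |R|=0.7322
  mid=-1.96869 |R|=0.32338 →hi
  mid=-2.79714 |R|=1.01801 →lo
  mid=-2.38292 |R|=0.54454 →hi
  mid=-2.59003 |R|=0.74336 →hi
  mid=-2.69359 |R|=0.87031 →hi
  mid=-2.74537 |R|=0.94145 →hi
  mid=-2.77125 |R|=0.97904 →hi
  mid=-2.78420 |R|=0.99835 →hi
  mid=-2.79067 |R|=1.00814 →lo
  mid=-2.78744 |R|=1.00323 →lo
  ...
  [-2.78541,-2.78521] ⇒ x*=-2.7853
So |R|<1 on (-2.7853, 0).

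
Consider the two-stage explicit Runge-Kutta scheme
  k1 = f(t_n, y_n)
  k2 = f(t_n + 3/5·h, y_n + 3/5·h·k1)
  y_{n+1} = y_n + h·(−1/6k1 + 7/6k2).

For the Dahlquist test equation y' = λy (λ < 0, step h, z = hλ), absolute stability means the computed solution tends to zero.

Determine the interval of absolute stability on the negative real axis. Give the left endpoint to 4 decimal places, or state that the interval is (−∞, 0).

Test eqn y'=λy, z=hλ:
  k1=λy_n ⇒ h·k1=z·y_n;  k2=λ(1+3/5z)y_n ⇒ h·k2=z(1+3/5z)y_n
  y_{n+1}/y_n = 1 − 1/6z + 7/6z(1+3/5z) = 1 + z + 7/10z²
  so R(z) = 1 + z + 7/10z².

Find x<0 with |R(x)|<1.
x=-0.77: |R|=0.6450
R=1: x+7/10x²=0 ⇒ x=−10/7=-1.4286; min R=1−1/(4·7/10)=0.6429>−1
Confirm numerically:
  x=-1.297: |R|=0.88055 <1
  x=-1.201: |R|=0.80868 <1
  x=-0.996: |R|=0.69841 <1
  x=-0.650: |R|=0.64575 <1
  x=-1.985: |R|=1.77316 >1
  x=-1.785: |R|=1.44536 >1
  x=-1.776: |R|=1.43192 >1
So |R|<1 on (-1.4286, 0).

z∈(-1.4286,0).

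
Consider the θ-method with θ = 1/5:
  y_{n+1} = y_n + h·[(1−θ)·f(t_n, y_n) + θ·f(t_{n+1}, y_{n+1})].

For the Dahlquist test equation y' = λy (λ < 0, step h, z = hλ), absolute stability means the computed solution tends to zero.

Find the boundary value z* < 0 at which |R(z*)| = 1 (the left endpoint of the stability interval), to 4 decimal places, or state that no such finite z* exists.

With y'=λy (z=hλ):
  y_{n+1} = y_n + z·[4/5·y_n + 1/5·y_{n+1}] ⇒ (1 − 1/5z)y_{n+1} = (1 + 4/5z)y_n
  ⇒ R(z) = (1 + 4/5z)/(1 − 1/5z).

Solve |R(x)|<1 on ℝ⁻.
x=-1.28: |R|=0.0191
R=−1: 1+4/5x = −1+1/5x ⇒ -3/5x=2 ⇒ x=2/(-3/5)=-3.3333
Confirm numerically:
  x=-3.246: |R|=0.96823 <1
  x=-2.140: |R|=0.49860 <1
  x=-1.498: |R|=0.15266 <1
  x=-1.489: |R|=0.14733 <1
  x=-3.770: |R|=1.14937 >1
  x=-3.480: |R|=1.05189 >1
Stable set (-3.3333, 0).

left endpoint -3.3333.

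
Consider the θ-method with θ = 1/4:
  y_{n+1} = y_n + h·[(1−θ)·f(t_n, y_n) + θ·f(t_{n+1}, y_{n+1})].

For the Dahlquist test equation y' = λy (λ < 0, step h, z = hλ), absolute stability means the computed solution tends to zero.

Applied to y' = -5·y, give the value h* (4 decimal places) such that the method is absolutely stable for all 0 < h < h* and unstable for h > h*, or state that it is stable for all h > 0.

(-4.0000,0); λ=-5 ⇒ h* = (4)/5 = 0.8000.

Test eqn y'=λy, z=hλ:
  y_{n+1} = y_n + z·[3/4·y_n + 1/4·y_{n+1}] ⇒ (1 − 1/4z)y_{n+1} = (1 + 3/4z)y_n
  so R(z) = (1 + 3/4z)/(1 − 1/4z).

Boundary: |R(x)|=1, x<0.
x=-0.56: |R|=0.5088
R=−1: 1+3/4x = −1+1/4x ⇒ -1/2x=2 ⇒ x=2/(-1/2)=-4.0000
Confirm numerically:
  x=-3.463: |R|=0.85609 <1
  x=-2.923: |R|=0.68886 <1
  x=-1.712: |R|=0.19888 <1
  x=-4.119: |R|=1.02931 >1
  x=-4.084: |R|=1.02078 >1
  x=-4.048: |R|=1.01193 >1
Stable set (-4.0000, 0).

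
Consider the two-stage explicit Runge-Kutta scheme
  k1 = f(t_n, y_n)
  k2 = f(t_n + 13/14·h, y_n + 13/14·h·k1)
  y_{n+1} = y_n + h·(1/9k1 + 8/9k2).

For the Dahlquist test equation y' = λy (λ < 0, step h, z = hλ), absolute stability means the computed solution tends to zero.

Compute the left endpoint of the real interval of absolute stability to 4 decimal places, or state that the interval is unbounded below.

left endpoint -1.2115.

Test eqn y'=λy, z=hλ:
  k1=λy_n ⇒ h·k1=z·y_n;  k2=λ(1+13/14z)y_n ⇒ h·k2=z(1+13/14z)y_n
  y_{n+1}/y_n = 1 + 1/9z + 8/9z(1+13/14z) = 1 + z + 52/63z²
  so R(z) = 1 + z + 52/63z².

Need |R(x)|<1, x<0.
x=-0.81: |R|=0.7315
R=1: x+52/63x²=0 ⇒ x=−63/52=-1.2115; min R=1−1/(4·52/63)=0.6971>−1
Confirm numerically:
  x=-0.992: |R|=0.82024 <1
  x=-0.826: |R|=0.73715 <1
  x=-0.740: |R|=0.71199 <1
  x=-1.702: |R|=1.68901 >1
  x=-1.273: |R|=1.06458 >1
So |R|<1 on (-1.2115, 0).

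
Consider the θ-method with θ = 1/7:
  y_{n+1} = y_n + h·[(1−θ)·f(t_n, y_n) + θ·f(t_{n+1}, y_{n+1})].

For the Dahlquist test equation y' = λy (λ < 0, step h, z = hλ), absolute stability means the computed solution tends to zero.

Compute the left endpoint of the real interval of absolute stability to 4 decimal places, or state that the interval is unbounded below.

left endpoint -2.8000.

Set f=λy, z=hλ:
  y_{n+1} = y_n + z·[6/7·y_n + 1/7·y_{n+1}] ⇒ (1 − 1/7z)y_{n+1} = (1 + 6/7z)y_n
  so R(z) = (1 + 6/7z)/(1 − 1/7z).

Boundary: |R(x)|=1, x<0.
x=-0.48: |R|=0.5508
R=−1: 1+6/7x = −1+1/7x ⇒ -5/7x=2 ⇒ x=2/(-5/7)=-2.8000
Confirm numerically:
  x=-2.380: |R|=0.77612 <1
  x=-1.875: |R|=0.47887 <1
  x=-1.818: |R|=0.44318 <1
  x=-1.550: |R|=0.26901 <1
  x=-3.141: |R|=1.16813 >1
  x=-3.004: |R|=1.10196 >1
So |R|<1 on (-2.8000, 0).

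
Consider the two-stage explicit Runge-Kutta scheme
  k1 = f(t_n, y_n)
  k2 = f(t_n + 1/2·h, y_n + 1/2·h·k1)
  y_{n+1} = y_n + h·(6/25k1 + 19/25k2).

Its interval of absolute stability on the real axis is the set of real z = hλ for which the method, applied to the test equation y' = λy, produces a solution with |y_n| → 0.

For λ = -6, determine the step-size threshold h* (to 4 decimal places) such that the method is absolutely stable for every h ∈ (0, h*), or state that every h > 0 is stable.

On y'=λy, z=hλ:
  k1=λy_n ⇒ h·k1=z·y_n;  k2=λ(1+1/2z)y_n ⇒ h·k2=z(1+1/2z)y_n
  y_{n+1}/y_n = 1 + 6/25z + 19/25z(1+1/2z) = 1 + z + 19/50z²
  so R(z) = 1 + z + 19/50z².

Boundary: |R(x)|=1, x<0.
x=-1.34: |R|=0.3423
R=1: x+19/50x²=0 ⇒ x=−50/19=-2.6316; min R=1−1/(4·19/50)=0.3421>−1
Confirm numerically:
  x=-2.006: |R|=0.52313 <1
  x=-1.580: |R|=0.36863 <1
  x=-1.379: |R|=0.34362 <1
  x=-2.893: |R|=1.28739 >1
  x=-2.703: |R|=1.07336 >1
So |R|<1 on (-2.6316, 0).

(-2.6316,0); λ=-6 ⇒ h* = (50/19)/6 = 0.4386.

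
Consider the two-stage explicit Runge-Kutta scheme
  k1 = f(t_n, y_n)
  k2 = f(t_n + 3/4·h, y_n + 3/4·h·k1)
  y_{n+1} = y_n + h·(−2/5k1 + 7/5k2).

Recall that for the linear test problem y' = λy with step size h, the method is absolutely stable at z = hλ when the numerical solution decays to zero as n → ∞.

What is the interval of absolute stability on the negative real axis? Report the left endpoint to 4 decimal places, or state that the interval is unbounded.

(-0.9524, 0).

With y'=λy (z=hλ):
  k1=λy_n ⇒ h·k1=z·y_n;  k2=λ(1+3/4z)y_n ⇒ h·k2=z(1+3/4z)y_n
  y_{n+1}/y_n = 1 − 2/5z + 7/5z(1+3/4z) = 1 + z + 21/20z²
  R(z) = 1 + z + 21/20z².

Find x<0 with |R(x)|<1.
x=-0.77: |R|=0.8525
R=1: x+21/20x²=0 ⇒ x=−20/21=-0.9524; min R=1−1/(4·21/20)=0.7619>−1
Confirm numerically:
  x=-0.932: |R|=0.98006 <1
  x=-0.870: |R|=0.92474 <1
  x=-0.812: |R|=0.88031 <1
  x=-0.485: |R|=0.76199 <1
  x=-1.513: |R|=1.89063 >1
  x=-1.247: |R|=1.38576 >1
  x=-1.127: |R|=1.20664 >1
So |R|<1 on (-0.9524, 0).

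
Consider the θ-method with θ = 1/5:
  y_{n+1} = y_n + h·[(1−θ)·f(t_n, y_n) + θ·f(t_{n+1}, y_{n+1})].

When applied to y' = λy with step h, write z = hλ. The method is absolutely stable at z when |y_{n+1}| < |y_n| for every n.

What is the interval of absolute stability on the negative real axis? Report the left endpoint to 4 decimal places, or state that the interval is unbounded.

With y'=λy (z=hλ):
  y_{n+1} = y_n + z·[4/5·y_n + 1/5·y_{n+1}] ⇒ (1 − 1/5z)y_{n+1} = (1 + 4/5z)y_n
  R(z) = (1 + 4/5z)/(1 − 1/5z).

Find x<0 with |R(x)|<1.
x=-1.64: |R|=0.2349
R=−1: 1+4/5x = −1+1/5x ⇒ -3/5x=2 ⇒ x=2/(-3/5)=-3.3333
Confirm numerically:
  x=-3.251: |R|=0.97006 <1
  x=-1.571: |R|=0.19540 <1
  x=-1.423: |R|=0.10774 <1
  x=-3.919: |R|=1.19700 >1
  x=-3.437: |R|=1.03686 >1
Stable set (-3.3333, 0).

(-3.3333, 0).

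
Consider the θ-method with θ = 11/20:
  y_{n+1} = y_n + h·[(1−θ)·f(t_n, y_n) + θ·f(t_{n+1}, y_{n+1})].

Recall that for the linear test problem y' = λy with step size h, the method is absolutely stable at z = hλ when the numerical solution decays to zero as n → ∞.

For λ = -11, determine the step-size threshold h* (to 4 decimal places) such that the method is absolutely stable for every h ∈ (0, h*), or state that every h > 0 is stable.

interval (−∞, 0). Any h>0 works for λ=-11.

With y'=λy (z=hλ):
  y_{n+1} = y_n + z·[9/20·y_n + 11/20·y_{n+1}] ⇒ (1 − 11/20z)y_{n+1} = (1 + 9/20z)y_n
  ⇒ R(z) = (1 + 9/20z)/(1 − 11/20z).

Solve |R(x)|<1 on ℝ⁻.
x=-1.62: |R|=0.1433
x=-2: |R|=0.0476
x=-10: |R|=0.5385
x=-100: |R|=0.7857
θ=11/20≥1/2 ⇒ |1+9/20x|<|1−11/20x| ∀x<0 ⇒ interval (−∞,0).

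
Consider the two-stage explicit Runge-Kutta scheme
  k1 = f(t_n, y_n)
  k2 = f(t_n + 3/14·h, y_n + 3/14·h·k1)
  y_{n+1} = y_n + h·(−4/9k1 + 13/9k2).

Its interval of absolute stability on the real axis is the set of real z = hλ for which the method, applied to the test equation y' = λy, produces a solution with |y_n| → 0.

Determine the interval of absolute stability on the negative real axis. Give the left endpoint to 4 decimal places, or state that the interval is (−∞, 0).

(-3.2308, 0).

With y'=λy (z=hλ):
  k1=λy_n ⇒ h·k1=z·y_n;  k2=λ(1+3/14z)y_n ⇒ h·k2=z(1+3/14z)y_n
  y_{n+1}/y_n = 1 − 4/9z + 13/9z(1+3/14z) = 1 + z + 13/42z²
  Hence R(z) = 1 + z + 13/42z².

Solve |R(x)|<1 on ℝ⁻.
x=-1.47: |R|=0.1989
R=1: x+13/42x²=0 ⇒ x=−42/13=-3.2308; min R=1−1/(4·13/42)=0.1923>−1
Confirm numerically:
  x=-2.966: |R|=0.75693 <1
  x=-2.094: |R|=0.26321 <1
  x=-1.471: |R|=0.19876 <1
  x=-1.454: |R|=0.20037 <1
  x=-3.803: |R|=1.67358 >1
  x=-3.372: |R|=1.14740 >1
Stable set (-3.2308, 0).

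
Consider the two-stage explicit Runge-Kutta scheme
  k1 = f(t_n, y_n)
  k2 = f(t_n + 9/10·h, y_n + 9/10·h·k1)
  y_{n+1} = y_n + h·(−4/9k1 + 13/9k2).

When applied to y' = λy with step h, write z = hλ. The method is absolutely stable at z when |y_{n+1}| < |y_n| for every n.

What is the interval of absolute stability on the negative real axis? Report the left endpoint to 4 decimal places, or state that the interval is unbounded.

z∈(-0.7692,0).

Test eqn y'=λy, z=hλ:
  k1=λy_n ⇒ h·k1=z·y_n;  k2=λ(1+9/10z)y_n ⇒ h·k2=z(1+9/10z)y_n
  y_{n+1}/y_n = 1 − 4/9z + 13/9z(1+9/10z) = 1 + z + 13/10z²
  so R(z) = 1 + z + 13/10z².

Solve |R(x)|<1 on ℝ⁻.
x=-1.45: |R|=2.2832
R=1: x+13/10x²=0 ⇒ x=−10/13=-0.7692; min R=1−1/(4·13/10)=0.8077>−1
Confirm numerically:
  x=-0.493: |R|=0.82296 <1
  x=-0.352: |R|=0.80908 <1
  x=-0.334: |R|=0.81102 <1
  x=-1.286: |R|=1.86393 >1
  x=-1.214: |R|=1.70193 >1
  x=-0.976: |R|=1.26235 >1
Interval (-0.7692, 0).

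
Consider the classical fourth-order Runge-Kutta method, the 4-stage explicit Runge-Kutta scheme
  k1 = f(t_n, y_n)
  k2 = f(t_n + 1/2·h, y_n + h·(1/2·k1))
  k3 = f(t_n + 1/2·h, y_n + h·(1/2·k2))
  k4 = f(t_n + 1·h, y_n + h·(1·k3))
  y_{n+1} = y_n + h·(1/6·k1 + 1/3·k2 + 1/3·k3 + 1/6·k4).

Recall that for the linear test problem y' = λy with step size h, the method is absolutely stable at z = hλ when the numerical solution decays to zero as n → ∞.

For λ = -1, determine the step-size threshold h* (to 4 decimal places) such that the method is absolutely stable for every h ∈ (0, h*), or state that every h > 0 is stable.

On y'=λy, z=hλ:
  order 4, 4-stage ⇒ R(z)=1+z+z^2/2+z^3/6+z^4/24
  (e.g. R(-0.42)=0.65715, |R|=0.65715)

Need |R(x)|<1, x<0.
x=-0.42: |R|=0.6571
|R(-3.16)|=1.7284 |R(-2.96)|=1.2970 |R(-2.84)|=1.0857
Bisect:
  x_lo=-3.1164 |R|=1.6252  x_hi=-0.3301 |R|=0.7189
  mid=-1.72321 |R|=0.27609 →hi
  mid=-2.41979 |R|=0.57500 →hi
  mid=-2.76808 |R|=0.97436 →hi
  mid=-2.94222 |R|=1.26356 →lo
  mid=-2.85515 |R|=1.11054 →lo
  mid=-2.81162 |R|=1.04042 →lo
  mid=-2.78985 |R|=1.00689 →lo
  ...
  [-2.78543,-2.78526] ⇒ x*=-2.7853
So |R|<1 on (-2.7853, 0).

(-2.7853,0); λ=-1 ⇒ h* = 2.7853.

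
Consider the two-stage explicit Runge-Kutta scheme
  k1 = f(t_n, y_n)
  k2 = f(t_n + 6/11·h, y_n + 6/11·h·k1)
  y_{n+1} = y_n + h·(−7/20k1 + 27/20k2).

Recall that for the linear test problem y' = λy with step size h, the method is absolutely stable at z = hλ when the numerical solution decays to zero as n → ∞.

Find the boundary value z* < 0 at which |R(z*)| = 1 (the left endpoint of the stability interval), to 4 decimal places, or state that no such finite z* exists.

left endpoint -1.3580.

On y'=λy, z=hλ:
  k1=λy_n ⇒ h·k1=z·y_n;  k2=λ(1+6/11z)y_n ⇒ h·k2=z(1+6/11z)y_n
  y_{n+1}/y_n = 1 − 7/20z + 27/20z(1+6/11z) = 1 + z + 81/110z²
  ⇒ R(z) = 1 + z + 81/110z².

Solve |R(x)|<1 on ℝ⁻.
x=-1.1: |R|=0.7910
R=1: x+81/110x²=0 ⇒ x=−110/81=-1.3580; min R=1−1/(4·81/110)=0.6605>−1
Confirm numerically:
  x=-1.145: |R|=0.82039 <1
  x=-1.087: |R|=0.78306 <1
  x=-0.980: |R|=0.72720 <1
  x=-0.875: |R|=0.68878 <1
  x=-1.630: |R|=1.32644 >1
  x=-1.624: |R|=1.31807 >1
Interval (-1.3580, 0).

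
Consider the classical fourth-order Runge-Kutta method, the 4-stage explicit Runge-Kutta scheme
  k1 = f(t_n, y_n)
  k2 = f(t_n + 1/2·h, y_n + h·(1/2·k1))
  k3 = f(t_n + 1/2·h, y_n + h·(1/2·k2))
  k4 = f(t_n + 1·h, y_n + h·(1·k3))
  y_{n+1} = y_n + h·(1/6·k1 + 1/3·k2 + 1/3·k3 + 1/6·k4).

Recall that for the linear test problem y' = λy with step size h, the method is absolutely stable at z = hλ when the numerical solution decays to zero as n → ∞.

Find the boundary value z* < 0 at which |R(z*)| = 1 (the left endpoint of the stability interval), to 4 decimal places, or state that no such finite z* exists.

On y'=λy, z=hλ:
  order 4, 4-stage ⇒ R(z)=1+z+z^2/2+z^3/6+z^4/24
  (e.g. R(-0.4)=0.67040, |R|=0.67040)

Need |R(x)|<1, x<0.
x=-0.4: |R|=0.6704
|R(-1.93)|=0.3124 |R(-0.63)|=0.5333 |R(-0.5)|=0.6068
Bisect:
  x_lo=-3.6841 |R|=3.4442  x_hi=-0.2054 |R|=0.8143
  mid=-1.94479 |R|=0.31643 →hi
  mid=-2.81447 |R|=1.04488 →lo
  mid=-2.37963 |R|=0.54192 →hi
  mid=-2.59705 |R|=0.75135 →hi
  mid=-2.70576 |R|=0.88656 →hi
  mid=-2.76011 |R|=0.96269 →hi
  mid=-2.78729 |R|=1.00301 →lo
  mid=-2.77370 |R|=0.98266 →hi
  mid=-2.78049 |R|=0.99279 →hi
  ...
  [-2.78538,-2.78516] ⇒ x*=-2.7853
So |R|<1 on (-2.7853, 0).

left endpoint -2.7853.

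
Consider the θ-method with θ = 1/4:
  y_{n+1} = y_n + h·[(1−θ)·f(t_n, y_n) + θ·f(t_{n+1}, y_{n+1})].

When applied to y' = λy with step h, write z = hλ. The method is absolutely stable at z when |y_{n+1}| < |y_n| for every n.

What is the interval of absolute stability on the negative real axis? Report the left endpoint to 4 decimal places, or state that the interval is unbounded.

Set f=λy, z=hλ:
  y_{n+1} = y_n + z·[3/4·y_n + 1/4·y_{n+1}] ⇒ (1 − 1/4z)y_{n+1} = (1 + 3/4z)y_n
  R(z) = (1 + 3/4z)/(1 − 1/4z).

Solve |R(x)|<1 on ℝ⁻.
x=-1.5: |R|=0.0909
R=−1: 1+3/4x = −1+1/4x ⇒ -1/2x=2 ⇒ x=2/(-1/2)=-4.0000
Confirm numerically:
  x=-3.350: |R|=0.82313 <1
  x=-2.105: |R|=0.37920 <1
  x=-1.762: |R|=0.22319 <1
  x=-4.483: |R|=1.11387 >1
  x=-4.287: |R|=1.06927 >1
Interval (-4.0000, 0).

z∈(-4.0000,0).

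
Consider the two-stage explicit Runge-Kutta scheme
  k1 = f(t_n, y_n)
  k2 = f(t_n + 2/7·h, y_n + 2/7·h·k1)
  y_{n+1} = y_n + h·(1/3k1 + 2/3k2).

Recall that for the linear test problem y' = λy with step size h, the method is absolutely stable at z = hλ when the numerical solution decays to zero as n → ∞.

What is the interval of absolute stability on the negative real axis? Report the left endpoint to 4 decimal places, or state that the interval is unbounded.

On y'=λy, z=hλ:
  k1=λy_n ⇒ h·k1=z·y_n;  k2=λ(1+2/7z)y_n ⇒ h·k2=z(1+2/7z)y_n
  y_{n+1}/y_n = 1 + 1/3z + 2/3z(1+2/7z) = 1 + z + 4/21z²
  R(z) = 1 + z + 4/21z².

Boundary: |R(x)|=1, x<0.
x=-1.47: |R|=0.0584
R=1: x+4/21x²=0 ⇒ x=−21/4=-5.2500; min R=1−1/(4·4/21)=-0.3125>−1
Confirm numerically:
  x=-4.381: |R|=0.27484 <1
  x=-3.300: |R|=0.22571 <1
  x=-2.439: |R|=0.30591 <1
  x=-2.226: |R|=0.28218 <1
  x=-5.485: |R|=1.24552 >1
  x=-5.478: |R|=1.23790 >1
  x=-5.300: |R|=1.05048 >1
Stable set (-5.2500, 0).

z∈(-5.2500,0).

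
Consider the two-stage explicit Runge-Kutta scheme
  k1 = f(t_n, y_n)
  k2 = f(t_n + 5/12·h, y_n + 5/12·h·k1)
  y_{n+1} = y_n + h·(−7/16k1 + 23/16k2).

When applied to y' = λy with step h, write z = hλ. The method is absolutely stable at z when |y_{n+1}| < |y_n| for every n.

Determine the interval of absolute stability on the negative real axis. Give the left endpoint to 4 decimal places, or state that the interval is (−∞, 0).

z∈(-1.6696,0).

Test eqn y'=λy, z=hλ:
  k1=λy_n ⇒ h·k1=z·y_n;  k2=λ(1+5/12z)y_n ⇒ h·k2=z(1+5/12z)y_n
  y_{n+1}/y_n = 1 − 7/16z + 23/16z(1+5/12z) = 1 + z + 115/192z²
  Hence R(z) = 1 + z + 115/192z².

Need |R(x)|<1, x<0.
x=-0.72: |R|=0.5905
R=1: x+115/192x²=0 ⇒ x=−192/115=-1.6696; min R=1−1/(4·115/192)=0.5826>−1
Confirm numerically:
  x=-0.874: |R|=0.58353 <1
  x=-0.793: |R|=0.58365 <1
  x=-0.771: |R|=0.58505 <1
  x=-0.739: |R|=0.58810 <1
  x=-2.129: |R|=1.58586 >1
  x=-2.018: |R|=1.42115 >1
So |R|<1 on (-1.6696, 0).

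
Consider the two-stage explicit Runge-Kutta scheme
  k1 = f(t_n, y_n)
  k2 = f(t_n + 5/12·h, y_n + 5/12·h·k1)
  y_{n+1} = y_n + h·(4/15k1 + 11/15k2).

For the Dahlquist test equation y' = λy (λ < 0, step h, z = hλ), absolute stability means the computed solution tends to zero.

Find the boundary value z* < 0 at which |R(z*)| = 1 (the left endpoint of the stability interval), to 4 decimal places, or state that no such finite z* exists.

left endpoint -3.2727.

Test eqn y'=λy, z=hλ:
  k1=λy_n ⇒ h·k1=z·y_n;  k2=λ(1+5/12z)y_n ⇒ h·k2=z(1+5/12z)y_n
  y_{n+1}/y_n = 1 + 4/15z + 11/15z(1+5/12z) = 1 + z + 11/36z²
  Hence R(z) = 1 + z + 11/36z².

Find x<0 with |R(x)|<1.
x=-1.64: |R|=0.1818
R=1: x+11/36x²=0 ⇒ x=−36/11=-3.2727; min R=1−1/(4·11/36)=0.1818>−1
Confirm numerically:
  x=-3.002: |R|=0.75167 <1
  x=-1.948: |R|=0.21149 <1
  x=-1.471: |R|=0.19017 <1
  x=-1.456: |R|=0.19176 <1
  x=-3.828: |R|=1.64948 >1
  x=-3.741: |R|=1.53527 >1
Stable set (-3.2727, 0).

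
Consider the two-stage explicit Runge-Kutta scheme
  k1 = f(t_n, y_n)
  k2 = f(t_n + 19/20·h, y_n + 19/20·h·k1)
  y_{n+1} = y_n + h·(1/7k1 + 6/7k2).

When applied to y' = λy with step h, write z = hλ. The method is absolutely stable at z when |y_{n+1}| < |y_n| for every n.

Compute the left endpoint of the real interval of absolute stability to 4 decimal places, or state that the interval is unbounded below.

On y'=λy, z=hλ:
  k1=λy_n ⇒ h·k1=z·y_n;  k2=λ(1+19/20z)y_n ⇒ h·k2=z(1+19/20z)y_n
  y_{n+1}/y_n = 1 + 1/7z + 6/7z(1+19/20z) = 1 + z + 57/70z²
  Hence R(z) = 1 + z + 57/70z².

Boundary: |R(x)|=1, x<0.
x=-0.86: |R|=0.7422
R=1: x+57/70x²=0 ⇒ x=−70/57=-1.2281; min R=1−1/(4·57/70)=0.6930>−1
Confirm numerically:
  x=-0.844: |R|=0.73605 <1
  x=-0.837: |R|=0.73346 <1
  x=-0.636: |R|=0.69338 <1
  x=-0.534: |R|=0.69820 <1
  x=-1.667: |R|=1.59581 >1
  x=-1.647: |R|=1.56184 >1
  x=-1.573: |R|=1.44181 >1
Interval (-1.2281, 0).

left endpoint -1.2281.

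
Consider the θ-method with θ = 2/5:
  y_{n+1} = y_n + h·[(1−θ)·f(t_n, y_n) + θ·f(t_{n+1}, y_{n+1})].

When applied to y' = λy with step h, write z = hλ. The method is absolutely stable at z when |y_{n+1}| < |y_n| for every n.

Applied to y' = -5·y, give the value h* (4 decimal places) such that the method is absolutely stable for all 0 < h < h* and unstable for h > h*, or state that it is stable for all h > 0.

(-10.0000,0); λ=-5 ⇒ h* = (10)/5 = 2.0000.

Test eqn y'=λy, z=hλ:
  y_{n+1} = y_n + z·[3/5·y_n + 2/5·y_{n+1}] ⇒ (1 − 2/5z)y_{n+1} = (1 + 3/5z)y_n
  R(z) = (1 + 3/5z)/(1 − 2/5z).

Need |R(x)|<1, x<0.
x=-1.55: |R|=0.0432
R=−1: 1+3/5x = −1+2/5x ⇒ -1/5x=2 ⇒ x=2/(-1/5)=-10.0000
Confirm numerically:
  x=-8.000: |R|=0.90476 <1
  x=-6.814: |R|=0.82897 <1
  x=-6.059: |R|=0.76977 <1
  x=-5.604: |R|=0.72878 <1
  x=-10.580: |R|=1.02217 >1
  x=-10.572: |R|=1.02188 >1
  x=-10.480: |R|=1.01849 >1
Interval (-10.0000, 0).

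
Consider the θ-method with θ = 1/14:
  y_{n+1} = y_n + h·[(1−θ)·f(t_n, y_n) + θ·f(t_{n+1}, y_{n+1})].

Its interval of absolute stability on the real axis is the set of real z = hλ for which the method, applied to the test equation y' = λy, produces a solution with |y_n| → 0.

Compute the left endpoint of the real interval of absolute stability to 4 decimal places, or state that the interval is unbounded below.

left endpoint -2.3333.

With y'=λy (z=hλ):
  y_{n+1} = y_n + z·[13/14·y_n + 1/14·y_{n+1}] ⇒ (1 − 1/14z)y_{n+1} = (1 + 13/14z)y_n
  Hence R(z) = (1 + 13/14z)/(1 − 1/14z).

Solve |R(x)|<1 on ℝ⁻.
x=-0.54: |R|=0.4801
R=−1: 1+13/14x = −1+1/14x ⇒ -6/7x=2 ⇒ x=2/(-6/7)=-2.3333
Confirm numerically:
  x=-2.286: |R|=0.96512 <1
  x=-2.060: |R|=0.79577 <1
  x=-2.016: |R|=0.76224 <1
  x=-2.878: |R|=1.38725 >1
  x=-2.469: |R|=1.09885 >1
  x=-2.461: |R|=1.09307 >1
So |R|<1 on (-2.3333, 0).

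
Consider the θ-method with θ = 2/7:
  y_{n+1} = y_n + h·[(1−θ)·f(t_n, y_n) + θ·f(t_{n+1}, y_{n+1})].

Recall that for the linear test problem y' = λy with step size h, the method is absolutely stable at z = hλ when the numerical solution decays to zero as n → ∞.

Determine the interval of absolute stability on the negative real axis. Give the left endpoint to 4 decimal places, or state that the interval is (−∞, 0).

Set f=λy, z=hλ:
  y_{n+1} = y_n + z·[5/7·y_n + 2/7·y_{n+1}] ⇒ (1 − 2/7z)y_{n+1} = (1 + 5/7z)y_n
  ⇒ R(z) = (1 + 5/7z)/(1 − 2/7z).

Solve |R(x)|<1 on ℝ⁻.
x=-0.67: |R|=0.4376
R=−1: 1+5/7x = −1+2/7x ⇒ -3/7x=2 ⇒ x=2/(-3/7)=-4.6667
Confirm numerically:
  x=-3.819: |R|=0.82627 <1
  x=-3.756: |R|=0.81174 <1
  x=-2.031: |R|=0.28521 <1
  x=-1.874: |R|=0.22051 <1
  x=-5.116: |R|=1.07823 >1
  x=-4.834: |R|=1.03012 >1
Interval (-4.6667, 0).

z∈(-4.6667,0).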